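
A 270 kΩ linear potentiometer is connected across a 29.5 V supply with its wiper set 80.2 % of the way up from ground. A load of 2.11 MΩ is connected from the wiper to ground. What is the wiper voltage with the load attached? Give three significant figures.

The wiper splits the pot into (1−α)R = 53.46 kΩ above and αR = 216.5 kΩ below.
Lower section ‖ load = 196.4 kΩ.
V_wiper = 29.5 × 196.4/(53.46 + 196.4) = 23.2 V.

V ≈ 23.2 V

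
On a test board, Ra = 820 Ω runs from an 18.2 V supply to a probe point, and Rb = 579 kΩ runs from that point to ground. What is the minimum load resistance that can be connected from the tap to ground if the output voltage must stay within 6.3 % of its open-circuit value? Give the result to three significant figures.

R_L(min) ≈ 12.2 kΩ

Output resistance R_th = Ra‖Rb = (820 × 579000)/579800 = 818.8 Ω.
The fractional drop is R_th/(R_th + R_L); requiring this ≤ 0.0630 gives R_L ≥ R_th(1/0.0630 − 1) = 818.8 × 14.87 = 12.2 kΩ.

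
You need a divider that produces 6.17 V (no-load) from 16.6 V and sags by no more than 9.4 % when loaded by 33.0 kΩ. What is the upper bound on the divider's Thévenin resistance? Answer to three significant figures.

Loading drop = R_th/(R_th + R_L) ≤ 0.0940, so R_th ≤ R_L · ε/(1−ε) = 33.0 kΩ × 0.0940/0.9060 = 3.42 kΩ.
(Any R1, R2 with R2/(R1+R2) = 0.372 and R1‖R2 ≤ 3.42 kΩ will meet the spec.)

R_th ≤ 3.42 kΩ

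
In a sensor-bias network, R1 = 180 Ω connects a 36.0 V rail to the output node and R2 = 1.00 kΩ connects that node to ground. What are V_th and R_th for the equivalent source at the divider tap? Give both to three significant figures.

V_th = 30.5 V, R_th = 153 Ω

V_th is the open-circuit tap voltage: 36.0 × 1000/(180 + 1000) = 30.5 V.
With the supply zeroed, R1 and R2 appear in parallel from the tap: R_th = R1‖R2 = (180 × 1000)/1180 = 153 Ω.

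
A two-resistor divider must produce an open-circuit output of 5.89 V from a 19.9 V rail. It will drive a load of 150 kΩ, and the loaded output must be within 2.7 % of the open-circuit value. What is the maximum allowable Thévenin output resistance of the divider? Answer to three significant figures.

R_th ≤ 4.16 kΩ

Loading drop = R_th/(R_th + R_L) ≤ 0.0270, so R_th ≤ R_L · ε/(1−ε) = 150 kΩ × 0.0270/0.9730 = 4.16 kΩ.
(Any R1, R2 with R2/(R1+R2) = 0.296 and R1‖R2 ≤ 4.16 kΩ will meet the spec.)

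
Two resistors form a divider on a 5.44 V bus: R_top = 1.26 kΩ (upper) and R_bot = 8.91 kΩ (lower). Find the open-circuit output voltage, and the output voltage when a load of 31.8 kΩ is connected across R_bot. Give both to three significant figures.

Unloaded: 4.77 V; loaded: 4.61 V

Open-circuit: V = 5.44 × 8.91/(1.26 + 8.91) = 4.77 V.
With the load, R_bot becomes R_bot‖R_L = 6.960 kΩ, so V = 5.44 × 6.960/8.220 = 4.61 V.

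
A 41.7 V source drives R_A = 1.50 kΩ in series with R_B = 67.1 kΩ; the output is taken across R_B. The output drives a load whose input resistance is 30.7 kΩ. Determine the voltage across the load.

The load sits in parallel with R_B: R_B‖R_L = (67.1 × 30.7) / (67.1 + 30.7) = 21.06 kΩ.
V_out = 41.7 × 21.06 / (1.50 + 21.06) = 41.7 × 21.06/22.56 = 38.9 V.

V_out ≈ 38.9 V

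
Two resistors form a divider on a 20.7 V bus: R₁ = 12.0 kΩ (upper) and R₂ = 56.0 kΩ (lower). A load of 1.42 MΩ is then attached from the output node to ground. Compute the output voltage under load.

The load sits in parallel with R₂: R₂‖R_L = (56.0 × 1420) / (56.0 + 1420) = 53.88 kΩ.
V_out = 20.7 × 53.88 / (12.0 + 53.88) = 20.7 × 53.88/65.88 = 16.9 V.

V_out ≈ 16.9 V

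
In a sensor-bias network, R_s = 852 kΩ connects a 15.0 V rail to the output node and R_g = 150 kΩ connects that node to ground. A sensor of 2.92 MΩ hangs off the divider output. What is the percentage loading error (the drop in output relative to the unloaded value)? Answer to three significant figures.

4.19 %

The divider's output (Thévenin) resistance is R_s‖R_g = 127.5 kΩ.
Fractional drop under load = R_th/(R_th + R_L) = 127.5 / (127.5 + 2920) = 0.04185.
So the output falls by 4.19 %.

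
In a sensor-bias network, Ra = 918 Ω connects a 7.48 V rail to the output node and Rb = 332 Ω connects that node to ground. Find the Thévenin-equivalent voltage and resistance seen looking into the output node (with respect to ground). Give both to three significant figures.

V_th is the open-circuit tap voltage: 7.48 × 332/(918 + 332) = 1.99 V.
With the supply zeroed, Ra and Rb appear in parallel from the tap: R_th = Ra‖Rb = (918 × 332)/1250 = 244 Ω.

V_th = 1.99 V, R_th = 244 Ω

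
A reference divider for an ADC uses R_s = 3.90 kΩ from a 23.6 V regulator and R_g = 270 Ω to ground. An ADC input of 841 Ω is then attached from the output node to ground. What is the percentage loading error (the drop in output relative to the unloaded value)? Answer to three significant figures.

23.1 %

Unloaded V = 23.6 × 270/4170 = 1.528 V.
Loaded: R_g‖R_L = 204.4 Ω, giving V = 23.6 × 204.4/4104 = 1.175 V.
Drop = (1.528 − 1.175) / 1.528 = 23.1 %.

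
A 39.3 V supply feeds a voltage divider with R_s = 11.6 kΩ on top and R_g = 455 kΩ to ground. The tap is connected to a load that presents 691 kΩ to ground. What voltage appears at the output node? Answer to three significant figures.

The load sits in parallel with R_g: R_g‖R_L = (455 × 691) / (455 + 691) = 274.3 kΩ.
V_out = 39.3 × 274.3 / (11.6 + 274.3) = 39.3 × 274.3/285.9 = 37.7 V.
(Unloaded it would have been 38.3 V.)

V_out ≈ 37.7 V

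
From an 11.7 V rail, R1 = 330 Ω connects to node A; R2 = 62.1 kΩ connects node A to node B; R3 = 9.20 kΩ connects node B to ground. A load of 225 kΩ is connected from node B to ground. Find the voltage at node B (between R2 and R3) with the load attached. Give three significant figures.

V ≈ 1.45 V

At node B, R3 is in parallel with the load: R3‖R_L = 8839 Ω.
Below node A the resistance is R2 + (R3‖R_L) = 70940 Ω, so V_A = 11.7 × 70940/71270 = 11.65 V.
Then V_B = V_A × (R3‖R_L)/(R2 + R3‖R_L) = 11.65 × 8839/70940 = 1.45 V.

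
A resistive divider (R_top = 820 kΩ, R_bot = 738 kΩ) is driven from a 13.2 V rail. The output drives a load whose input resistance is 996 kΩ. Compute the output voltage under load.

The load sits in parallel with R_bot: R_bot‖R_L = (738 × 996) / (738 + 996) = 423.9 kΩ.
V_out = 13.2 × 423.9 / (820 + 423.9) = 13.2 × 423.9/1244 = 4.50 V.

V_out ≈ 4.50 V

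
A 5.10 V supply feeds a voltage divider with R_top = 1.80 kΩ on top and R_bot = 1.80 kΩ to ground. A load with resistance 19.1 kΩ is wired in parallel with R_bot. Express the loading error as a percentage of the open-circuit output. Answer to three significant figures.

4.50 %

The divider's output (Thévenin) resistance is R_top‖R_bot = 0.9000 kΩ.
Fractional drop under load = R_th/(R_th + R_L) = 0.9000 / (0.9000 + 19.1) = 0.04500.
So the output falls by 4.50 %.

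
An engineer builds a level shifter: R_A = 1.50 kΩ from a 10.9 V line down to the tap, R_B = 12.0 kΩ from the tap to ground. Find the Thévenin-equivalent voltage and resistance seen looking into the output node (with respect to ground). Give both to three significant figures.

V_th is the open-circuit tap voltage: 10.9 × 12.0/(1.50 + 12.0) = 9.69 V.
With the supply zeroed, R_A and R_B appear in parallel from the tap: R_th = R_A‖R_B = (1.50 × 12.0)/13.50 = 1.33 kΩ.

V_th = 9.69 V, R_th = 1.33 kΩ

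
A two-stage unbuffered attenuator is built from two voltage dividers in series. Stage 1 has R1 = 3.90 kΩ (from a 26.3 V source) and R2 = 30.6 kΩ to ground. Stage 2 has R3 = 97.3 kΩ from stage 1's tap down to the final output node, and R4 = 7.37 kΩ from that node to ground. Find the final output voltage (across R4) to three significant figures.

V_out ≈ 1.59 V

Stage 2 presents R3+R4 = 104.7 kΩ as a load on stage 1's tap.
Stage 1's lower leg becomes R2‖(R3+R4) = 23.68 kΩ, so V_mid = 26.3 × 23.68/27.58 = 22.58 V.
Stage 2 is itself unloaded: V_out = V_mid × R4/(R3+R4) = 22.58 × 7.37/104.7 = 1.59 V.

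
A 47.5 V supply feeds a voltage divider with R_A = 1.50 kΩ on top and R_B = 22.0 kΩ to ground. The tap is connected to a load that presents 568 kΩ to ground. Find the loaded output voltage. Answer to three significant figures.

The load sits in parallel with R_B: R_B‖R_L = (22.0 × 568) / (22.0 + 568) = 21.18 kΩ.
V_out = 47.5 × 21.18 / (1.50 + 21.18) = 47.5 × 21.18/22.68 = 44.4 V.

V_out ≈ 44.4 V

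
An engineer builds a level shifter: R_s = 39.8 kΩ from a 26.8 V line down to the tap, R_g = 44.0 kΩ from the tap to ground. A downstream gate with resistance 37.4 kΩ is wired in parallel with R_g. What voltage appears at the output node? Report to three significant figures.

The load sits in parallel with R_g: R_g‖R_L = (44.0 × 37.4) / (44.0 + 37.4) = 20.22 kΩ.
V_out = 26.8 × 20.22 / (39.8 + 20.22) = 26.8 × 20.22/60.02 = 9.03 V.

V_out ≈ 9.03 V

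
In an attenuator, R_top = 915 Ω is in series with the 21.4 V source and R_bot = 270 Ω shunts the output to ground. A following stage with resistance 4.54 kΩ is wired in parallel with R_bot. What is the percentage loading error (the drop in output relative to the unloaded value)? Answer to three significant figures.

4.39 %

The divider's output (Thévenin) resistance is R_top‖R_bot = 208.5 Ω.
Fractional drop under load = R_th/(R_th + R_L) = 208.5 / (208.5 + 4540) = 0.04390.
So the output falls by 4.39 %.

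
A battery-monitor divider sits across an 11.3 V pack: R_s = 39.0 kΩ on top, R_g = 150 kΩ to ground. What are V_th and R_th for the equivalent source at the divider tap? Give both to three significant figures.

V_th is the open-circuit tap voltage: 11.3 × 150/(39.0 + 150) = 8.97 V.
With the supply zeroed, R_s and R_g appear in parallel from the tap: R_th = R_s‖R_g = (39.0 × 150)/189.0 = 31.0 kΩ.

V_th = 8.97 V, R_th = 31.0 kΩ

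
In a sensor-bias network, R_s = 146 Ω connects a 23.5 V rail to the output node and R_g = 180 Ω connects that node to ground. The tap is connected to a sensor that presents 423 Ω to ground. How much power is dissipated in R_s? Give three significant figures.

P ≈ 1090 mW

Total resistance from the source is R_s + (R_g‖R_L) = 272.3 Ω, so I = 23.5/272.3 Ω = 86.31 mA.
P = I²·R_s = (86.31 mA)² × 146 Ω = 1090 mW.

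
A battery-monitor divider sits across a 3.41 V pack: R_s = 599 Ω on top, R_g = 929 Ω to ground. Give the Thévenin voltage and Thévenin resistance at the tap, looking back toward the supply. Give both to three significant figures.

V_th = 2.07 V, R_th = 364 Ω

V_th is the open-circuit tap voltage: 3.41 × 929/(599 + 929) = 2.07 V.
With the supply zeroed, R_s and R_g appear in parallel from the tap: R_th = R_s‖R_g = (599 × 929)/1528 = 364 Ω.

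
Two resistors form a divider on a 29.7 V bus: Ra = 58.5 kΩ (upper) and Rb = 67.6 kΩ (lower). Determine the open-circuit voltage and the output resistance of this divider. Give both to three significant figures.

V_th = 15.9 V, R_th = 31.4 kΩ

V_th is the open-circuit tap voltage: 29.7 × 67.6/(58.5 + 67.6) = 15.9 V.
With the supply zeroed, Ra and Rb appear in parallel from the tap: R_th = Ra‖Rb = (58.5 × 67.6)/126.1 = 31.4 kΩ.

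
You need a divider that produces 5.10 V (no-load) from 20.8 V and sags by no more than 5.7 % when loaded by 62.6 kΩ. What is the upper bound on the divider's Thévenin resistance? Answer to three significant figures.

R_th ≤ 3.78 kΩ

Loading drop = R_th/(R_th + R_L) ≤ 0.0570, so R_th ≤ R_L · ε/(1−ε) = 62.6 kΩ × 0.0570/0.9430 = 3.78 kΩ.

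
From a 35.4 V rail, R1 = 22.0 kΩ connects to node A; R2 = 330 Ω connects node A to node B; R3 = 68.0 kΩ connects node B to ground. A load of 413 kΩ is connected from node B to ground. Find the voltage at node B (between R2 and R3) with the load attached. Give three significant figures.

V ≈ 25.6 V

At node B, R3 is in parallel with the load: R3‖R_L = 58390 Ω.
Below node A the resistance is R2 + (R3‖R_L) = 58720 Ω, so V_A = 35.4 × 58720/80720 = 25.75 V.
Then V_B = V_A × (R3‖R_L)/(R2 + R3‖R_L) = 25.75 × 58390/58720 = 25.6 V.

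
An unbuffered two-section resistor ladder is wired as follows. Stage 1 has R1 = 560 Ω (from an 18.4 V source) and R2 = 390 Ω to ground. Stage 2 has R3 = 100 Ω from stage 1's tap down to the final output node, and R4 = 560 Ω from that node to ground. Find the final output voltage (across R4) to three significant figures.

Stage 2 presents R3+R4 = 660.0 Ω as a load on stage 1's tap.
Stage 1's lower leg becomes R2‖(R3+R4) = 245.1 Ω, so V_mid = 18.4 × 245.1/805.1 = 5.602 V.
Stage 2 is itself unloaded: V_out = V_mid × R4/(R3+R4) = 5.602 × 560/660.0 = 4.75 V.

V_out ≈ 4.75 V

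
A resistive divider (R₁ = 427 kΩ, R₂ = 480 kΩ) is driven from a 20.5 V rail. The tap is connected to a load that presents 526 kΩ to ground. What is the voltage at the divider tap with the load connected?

The load sits in parallel with R₂: R₂‖R_L = (480 × 526) / (480 + 526) = 251.0 kΩ.
V_out = 20.5 × 251.0 / (427 + 251.0) = 20.5 × 251.0/678.0 = 7.59 V.

V_out ≈ 7.59 V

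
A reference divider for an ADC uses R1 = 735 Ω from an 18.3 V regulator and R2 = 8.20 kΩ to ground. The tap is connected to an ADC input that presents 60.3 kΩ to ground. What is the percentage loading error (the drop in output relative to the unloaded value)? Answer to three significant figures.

1.11 %

The divider's output (Thévenin) resistance is R1‖R2 = 674.5 Ω.
Fractional drop under load = R_th/(R_th + R_L) = 674.5 / (674.5 + 60300) = 0.01106.
So the output falls by 1.11 %.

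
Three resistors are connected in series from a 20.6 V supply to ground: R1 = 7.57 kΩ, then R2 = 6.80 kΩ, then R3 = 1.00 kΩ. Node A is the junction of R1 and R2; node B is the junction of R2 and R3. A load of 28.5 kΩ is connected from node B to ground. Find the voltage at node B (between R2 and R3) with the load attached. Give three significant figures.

V ≈ 1.30 V

At node B, R3 is in parallel with the load: R3‖R_L = 0.9661 kΩ.
Below node A the resistance is R2 + (R3‖R_L) = 7.766 kΩ, so V_A = 20.6 × 7.766/15.34 = 10.43 V.
Then V_B = V_A × (R3‖R_L)/(R2 + R3‖R_L) = 10.43 × 0.9661/7.766 = 1.30 V.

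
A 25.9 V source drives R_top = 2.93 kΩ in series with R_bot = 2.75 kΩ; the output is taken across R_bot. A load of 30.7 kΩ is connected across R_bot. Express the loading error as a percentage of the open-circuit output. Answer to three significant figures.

The divider's output (Thévenin) resistance is R_top‖R_bot = 1.419 kΩ.
Fractional drop under load = R_th/(R_th + R_L) = 1.419 / (1.419 + 30.7) = 0.04417.
So the output falls by 4.42 %.

4.42 %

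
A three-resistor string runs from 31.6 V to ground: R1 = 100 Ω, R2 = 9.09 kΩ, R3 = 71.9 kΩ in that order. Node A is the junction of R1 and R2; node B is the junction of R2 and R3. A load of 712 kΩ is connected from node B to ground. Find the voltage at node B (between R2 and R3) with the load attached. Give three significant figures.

At node B, R3 is in parallel with the load: R3‖R_L = 65310 Ω.
Below node A the resistance is R2 + (R3‖R_L) = 74400 Ω, so V_A = 31.6 × 74400/74500 = 31.56 V.
Then V_B = V_A × (R3‖R_L)/(R2 + R3‖R_L) = 31.56 × 65310/74400 = 27.7 V.

V ≈ 27.7 V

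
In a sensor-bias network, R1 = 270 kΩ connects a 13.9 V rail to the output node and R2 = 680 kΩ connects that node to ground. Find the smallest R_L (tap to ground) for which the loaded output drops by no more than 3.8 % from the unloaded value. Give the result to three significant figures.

Output resistance R_th = R1‖R2 = (270 × 680)/950.0 = 193.3 kΩ.
The fractional drop is R_th/(R_th + R_L); requiring this ≤ 0.0380 gives R_L ≥ R_th(1/0.0380 − 1) = 193.3 × 25.32 = 4.89 MΩ.

R_L(min) ≈ 4.89 MΩ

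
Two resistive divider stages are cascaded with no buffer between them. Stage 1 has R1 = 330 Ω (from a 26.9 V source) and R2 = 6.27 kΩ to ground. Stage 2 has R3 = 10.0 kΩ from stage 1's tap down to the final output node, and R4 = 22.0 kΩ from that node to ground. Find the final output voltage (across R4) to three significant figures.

Stage 2 presents R3+R4 = 32000 Ω as a load on stage 1's tap.
Stage 1's lower leg becomes R2‖(R3+R4) = 5243 Ω, so V_mid = 26.9 × 5243/5573 = 25.31 V.
Stage 2 is itself unloaded: V_out = V_mid × R4/(R3+R4) = 25.31 × 22000/32000 = 17.4 V.

V_out ≈ 17.4 V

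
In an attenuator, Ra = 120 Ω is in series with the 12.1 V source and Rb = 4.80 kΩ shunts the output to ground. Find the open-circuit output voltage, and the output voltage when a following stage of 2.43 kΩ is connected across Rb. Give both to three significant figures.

Unloaded: 11.8 V; loaded: 11.3 V

Open-circuit: V = 12.1 × 4800/(120 + 4800) = 11.8 V.
With the load, Rb becomes Rb‖R_L = 1613 Ω, so V = 12.1 × 1613/1733 = 11.3 V.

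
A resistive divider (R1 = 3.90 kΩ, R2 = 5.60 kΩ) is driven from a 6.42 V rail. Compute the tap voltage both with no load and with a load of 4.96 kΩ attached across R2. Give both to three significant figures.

Open-circuit: V = 6.42 × 5.60/(3.90 + 5.60) = 3.78 V.
With the load, R2 becomes R2‖R_L = 2.630 kΩ, so V = 6.42 × 2.630/6.530 = 2.59 V.

Unloaded: 3.78 V; loaded: 2.59 V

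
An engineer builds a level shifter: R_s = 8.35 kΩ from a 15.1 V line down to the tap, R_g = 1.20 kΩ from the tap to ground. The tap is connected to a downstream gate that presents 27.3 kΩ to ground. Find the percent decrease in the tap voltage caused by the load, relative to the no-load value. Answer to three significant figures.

The divider's output (Thévenin) resistance is R_s‖R_g = 1.049 kΩ.
Fractional drop under load = R_th/(R_th + R_L) = 1.049 / (1.049 + 27.3) = 0.03701.
So the output falls by 3.70 %.

3.70 %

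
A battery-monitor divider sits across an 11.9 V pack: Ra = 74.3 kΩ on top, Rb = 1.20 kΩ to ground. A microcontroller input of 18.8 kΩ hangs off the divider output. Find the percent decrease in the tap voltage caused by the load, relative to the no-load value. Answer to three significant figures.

5.91 %

The divider's output (Thévenin) resistance is Ra‖Rb = 1.181 kΩ.
Fractional drop under load = R_th/(R_th + R_L) = 1.181 / (1.181 + 18.8) = 0.05910.
So the output falls by 5.91 %.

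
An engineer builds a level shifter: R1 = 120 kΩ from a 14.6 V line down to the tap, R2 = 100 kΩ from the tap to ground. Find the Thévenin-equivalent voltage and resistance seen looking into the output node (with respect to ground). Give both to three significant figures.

V_th = 6.64 V, R_th = 54.5 kΩ

V_th is the open-circuit tap voltage: 14.6 × 100/(120 + 100) = 6.64 V.
With the supply zeroed, R1 and R2 appear in parallel from the tap: R_th = R1‖R2 = (120 × 100)/220.0 = 54.5 kΩ.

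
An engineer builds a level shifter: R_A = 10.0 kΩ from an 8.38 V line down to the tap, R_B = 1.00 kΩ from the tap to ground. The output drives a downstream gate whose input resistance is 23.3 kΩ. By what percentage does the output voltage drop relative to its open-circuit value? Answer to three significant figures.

3.76 %

The divider's output (Thévenin) resistance is R_A‖R_B = 0.9091 kΩ.
Fractional drop under load = R_th/(R_th + R_L) = 0.9091 / (0.9091 + 23.3) = 0.03755.
So the output falls by 3.76 %.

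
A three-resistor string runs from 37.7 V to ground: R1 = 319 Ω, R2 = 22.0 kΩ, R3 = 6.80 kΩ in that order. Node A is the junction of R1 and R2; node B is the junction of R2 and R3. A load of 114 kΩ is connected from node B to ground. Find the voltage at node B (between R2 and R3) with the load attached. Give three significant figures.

At node B, R3 is in parallel with the load: R3‖R_L = 6417 Ω.
Below node A the resistance is R2 + (R3‖R_L) = 28420 Ω, so V_A = 37.7 × 28420/28740 = 37.28 V.
Then V_B = V_A × (R3‖R_L)/(R2 + R3‖R_L) = 37.28 × 6417/28420 = 8.42 V.

V ≈ 8.42 V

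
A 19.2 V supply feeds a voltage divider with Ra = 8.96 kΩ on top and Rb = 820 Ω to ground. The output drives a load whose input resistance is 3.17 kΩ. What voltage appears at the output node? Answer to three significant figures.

V_out ≈ 1.30 V

The load sits in parallel with Rb: Rb‖R_L = (820 × 3170) / (820 + 3170) = 651.5 Ω.
V_out = 19.2 × 651.5 / (8960 + 651.5) = 19.2 × 651.5/9611 = 1.30 V.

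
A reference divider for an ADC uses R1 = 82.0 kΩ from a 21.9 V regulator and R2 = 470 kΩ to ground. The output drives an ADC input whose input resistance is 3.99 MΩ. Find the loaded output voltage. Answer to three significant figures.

V_out ≈ 18.3 V

The load sits in parallel with R2: R2‖R_L = (470 × 3990) / (470 + 3990) = 420.5 kΩ.
V_out = 21.9 × 420.5 / (82.0 + 420.5) = 21.9 × 420.5/502.5 = 18.3 V.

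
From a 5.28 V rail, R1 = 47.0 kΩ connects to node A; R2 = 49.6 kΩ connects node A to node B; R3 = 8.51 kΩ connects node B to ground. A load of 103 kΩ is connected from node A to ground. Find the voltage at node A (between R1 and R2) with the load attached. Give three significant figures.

Below node A the series string R2+R3 = 58.11 kΩ sits in parallel with the 103 kΩ load: 37.15 kΩ.
V_A = 5.28 × 37.15/(47.0 + 37.15) = 2.33 V.

V ≈ 2.33 V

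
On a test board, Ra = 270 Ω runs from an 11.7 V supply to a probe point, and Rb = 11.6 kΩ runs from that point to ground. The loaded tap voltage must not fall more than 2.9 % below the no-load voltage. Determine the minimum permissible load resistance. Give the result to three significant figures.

Output resistance R_th = Ra‖Rb = (270 × 11600)/11870 = 263.9 Ω.
The fractional drop is R_th/(R_th + R_L); requiring this ≤ 0.0290 gives R_L ≥ R_th(1/0.0290 − 1) = 263.9 × 33.48 = 8.83 kΩ.

R_L(min) ≈ 8.83 kΩ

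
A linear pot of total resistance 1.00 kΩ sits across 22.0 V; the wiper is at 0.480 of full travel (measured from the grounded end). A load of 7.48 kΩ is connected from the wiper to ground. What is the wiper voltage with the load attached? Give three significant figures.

The wiper splits the pot into (1−α)R = 520.0 Ω above and αR = 480.0 Ω below.
Lower section ‖ load = 451.1 Ω.
V_wiper = 22.0 × 451.1/(520.0 + 451.1) = 10.2 V.

V ≈ 10.2 V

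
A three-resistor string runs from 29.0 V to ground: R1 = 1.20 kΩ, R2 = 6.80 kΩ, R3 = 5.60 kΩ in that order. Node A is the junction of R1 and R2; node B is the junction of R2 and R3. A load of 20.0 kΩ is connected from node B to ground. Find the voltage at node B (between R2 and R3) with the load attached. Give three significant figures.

V ≈ 10.3 V

At node B, R3 is in parallel with the load: R3‖R_L = 4.375 kΩ.
Below node A the resistance is R2 + (R3‖R_L) = 11.18 kΩ, so V_A = 29.0 × 11.18/12.38 = 26.19 V.
Then V_B = V_A × (R3‖R_L)/(R2 + R3‖R_L) = 26.19 × 4.375/11.18 = 10.3 V.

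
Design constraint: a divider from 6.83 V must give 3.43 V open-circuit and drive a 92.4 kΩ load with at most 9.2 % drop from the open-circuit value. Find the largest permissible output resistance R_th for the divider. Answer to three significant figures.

R_th ≤ 9.36 kΩ

Loading drop = R_th/(R_th + R_L) ≤ 0.0920, so R_th ≤ R_L · ε/(1−ε) = 92.4 kΩ × 0.0920/0.9080 = 9.36 kΩ.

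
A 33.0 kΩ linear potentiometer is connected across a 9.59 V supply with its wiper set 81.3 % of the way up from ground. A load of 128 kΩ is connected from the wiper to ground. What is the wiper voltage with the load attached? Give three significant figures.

V ≈ 7.50 V

The wiper splits the pot into (1−α)R = 6.171 kΩ above and αR = 26.83 kΩ below.
Lower section ‖ load = 22.18 kΩ.
V_wiper = 9.59 × 22.18/(6.171 + 22.18) = 7.50 V.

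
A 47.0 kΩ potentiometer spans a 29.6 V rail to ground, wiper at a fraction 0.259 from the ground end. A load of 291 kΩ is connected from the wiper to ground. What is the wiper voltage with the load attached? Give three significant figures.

The wiper splits the pot into (1−α)R = 34.83 kΩ above and αR = 12.17 kΩ below.
Lower section ‖ load = 11.68 kΩ.
V_wiper = 29.6 × 11.68/(34.83 + 11.68) = 7.44 V.

V ≈ 7.44 V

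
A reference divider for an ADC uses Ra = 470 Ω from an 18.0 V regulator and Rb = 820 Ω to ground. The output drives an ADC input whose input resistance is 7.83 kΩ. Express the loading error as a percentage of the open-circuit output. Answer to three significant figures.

The divider's output (Thévenin) resistance is Ra‖Rb = 298.8 Ω.
Fractional drop under load = R_th/(R_th + R_L) = 298.8 / (298.8 + 7830) = 0.03675.
So the output falls by 3.68 %.

3.68 %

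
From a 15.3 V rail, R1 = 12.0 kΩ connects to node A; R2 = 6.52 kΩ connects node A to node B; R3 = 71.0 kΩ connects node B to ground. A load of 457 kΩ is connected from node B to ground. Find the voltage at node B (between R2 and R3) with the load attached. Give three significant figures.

V ≈ 11.8 V

At node B, R3 is in parallel with the load: R3‖R_L = 61.45 kΩ.
Below node A the resistance is R2 + (R3‖R_L) = 67.97 kΩ, so V_A = 15.3 × 67.97/79.97 = 13.00 V.
Then V_B = V_A × (R3‖R_L)/(R2 + R3‖R_L) = 13.00 × 61.45/67.97 = 11.8 V.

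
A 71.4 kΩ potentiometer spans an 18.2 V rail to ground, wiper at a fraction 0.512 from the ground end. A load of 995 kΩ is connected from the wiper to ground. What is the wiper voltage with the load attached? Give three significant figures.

The wiper splits the pot into (1−α)R = 34.84 kΩ above and αR = 36.56 kΩ below.
Lower section ‖ load = 35.26 kΩ.
V_wiper = 18.2 × 35.26/(34.84 + 35.26) = 9.15 V.

V ≈ 9.15 V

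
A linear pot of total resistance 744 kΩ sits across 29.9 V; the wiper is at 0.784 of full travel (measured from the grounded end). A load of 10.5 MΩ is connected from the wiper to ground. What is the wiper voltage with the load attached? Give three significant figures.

V ≈ 23.2 V

The wiper splits the pot into (1−α)R = 160.7 kΩ above and αR = 583.3 kΩ below.
Lower section ‖ load = 552.6 kΩ.
V_wiper = 29.9 × 552.6/(160.7 + 552.6) = 23.2 V.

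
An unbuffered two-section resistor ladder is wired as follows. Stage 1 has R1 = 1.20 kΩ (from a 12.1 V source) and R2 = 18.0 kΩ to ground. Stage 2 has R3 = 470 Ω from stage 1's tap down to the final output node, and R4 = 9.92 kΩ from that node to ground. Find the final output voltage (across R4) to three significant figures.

V_out ≈ 9.77 V

Stage 2 presents R3+R4 = 10390 Ω as a load on stage 1's tap.
Stage 1's lower leg becomes R2‖(R3+R4) = 6588 Ω, so V_mid = 12.1 × 6588/7788 = 10.24 V.
Stage 2 is itself unloaded: V_out = V_mid × R4/(R3+R4) = 10.24 × 9920/10390 = 9.77 V.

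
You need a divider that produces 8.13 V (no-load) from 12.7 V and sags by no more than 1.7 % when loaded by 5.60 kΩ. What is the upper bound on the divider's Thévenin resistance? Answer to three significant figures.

R_th ≤ 96.8 Ω

Loading drop = R_th/(R_th + R_L) ≤ 0.0170, so R_th ≤ R_L · ε/(1−ε) = 5.60 kΩ × 0.0170/0.9830 = 96.8 Ω.
(Any R1, R2 with R2/(R1+R2) = 0.640 and R1‖R2 ≤ 96.8 Ω will meet the spec.)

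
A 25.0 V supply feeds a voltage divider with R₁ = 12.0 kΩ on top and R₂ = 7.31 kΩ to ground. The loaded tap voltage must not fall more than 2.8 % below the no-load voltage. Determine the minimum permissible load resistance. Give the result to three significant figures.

Output resistance R_th = R₁‖R₂ = (12.0 × 7.31)/19.31 = 4.543 kΩ.
The fractional drop is R_th/(R_th + R_L); requiring this ≤ 0.0280 gives R_L ≥ R_th(1/0.0280 − 1) = 4.543 × 34.71 = 158 kΩ.

R_L(min) ≈ 158 kΩ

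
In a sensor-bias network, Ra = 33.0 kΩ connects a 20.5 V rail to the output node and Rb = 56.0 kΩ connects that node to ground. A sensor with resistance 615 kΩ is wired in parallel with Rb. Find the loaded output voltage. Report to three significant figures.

V_out ≈ 12.5 V

The load sits in parallel with Rb: Rb‖R_L = (56.0 × 615) / (56.0 + 615) = 51.33 kΩ.
V_out = 20.5 × 51.33 / (33.0 + 51.33) = 20.5 × 51.33/84.33 = 12.5 V.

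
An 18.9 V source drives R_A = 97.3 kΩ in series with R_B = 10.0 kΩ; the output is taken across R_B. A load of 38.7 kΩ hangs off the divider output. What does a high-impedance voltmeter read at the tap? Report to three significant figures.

V_out ≈ 1.43 V

The load sits in parallel with R_B: R_B‖R_L = (10.0 × 38.7) / (10.0 + 38.7) = 7.947 kΩ.
V_out = 18.9 × 7.947 / (97.3 + 7.947) = 18.9 × 7.947/105.2 = 1.43 V.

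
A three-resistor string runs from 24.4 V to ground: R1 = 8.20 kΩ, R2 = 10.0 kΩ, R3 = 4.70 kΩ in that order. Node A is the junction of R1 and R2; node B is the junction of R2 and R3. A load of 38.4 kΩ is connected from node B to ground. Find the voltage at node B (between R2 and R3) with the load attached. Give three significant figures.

At node B, R3 is in parallel with the load: R3‖R_L = 4.187 kΩ.
Below node A the resistance is R2 + (R3‖R_L) = 14.19 kΩ, so V_A = 24.4 × 14.19/22.39 = 15.46 V.
Then V_B = V_A × (R3‖R_L)/(R2 + R3‖R_L) = 15.46 × 4.187/14.19 = 4.56 V.

V ≈ 4.56 V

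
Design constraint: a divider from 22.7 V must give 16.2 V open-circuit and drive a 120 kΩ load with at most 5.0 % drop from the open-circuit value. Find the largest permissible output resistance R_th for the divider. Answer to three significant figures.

R_th ≤ 6.32 kΩ

Loading drop = R_th/(R_th + R_L) ≤ 0.0500, so R_th ≤ R_L · ε/(1−ε) = 120 kΩ × 0.0500/0.9500 = 6.32 kΩ.
(Any R1, R2 with R2/(R1+R2) = 0.714 and R1‖R2 ≤ 6.32 kΩ will meet the spec.)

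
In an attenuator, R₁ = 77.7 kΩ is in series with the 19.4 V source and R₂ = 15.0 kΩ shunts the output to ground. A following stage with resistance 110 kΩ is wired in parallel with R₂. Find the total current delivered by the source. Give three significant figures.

R₂‖R_L = 13.20 kΩ, so the source sees R₁ + R₂‖R_L = 90.90 kΩ.
I = 19.4 V / 90.90 kΩ = 0.213 mA.

I ≈ 0.213 mA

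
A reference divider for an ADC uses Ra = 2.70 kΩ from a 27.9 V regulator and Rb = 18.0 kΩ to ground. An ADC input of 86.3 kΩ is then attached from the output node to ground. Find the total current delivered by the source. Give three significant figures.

Rb‖R_L = 14.89 kΩ, so the source sees Ra + Rb‖R_L = 17.59 kΩ.
I = 27.9 V / 17.59 kΩ = 1.59 mA.

I ≈ 1.59 mA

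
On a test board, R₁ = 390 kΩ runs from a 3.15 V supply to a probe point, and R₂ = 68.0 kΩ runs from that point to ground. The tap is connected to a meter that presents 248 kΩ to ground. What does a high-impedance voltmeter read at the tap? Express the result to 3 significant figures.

V_out ≈ 0.379 V

The load sits in parallel with R₂: R₂‖R_L = (68.0 × 248) / (68.0 + 248) = 53.37 kΩ.
V_out = 3.15 × 53.37 / (390 + 53.37) = 3.15 × 53.37/443.4 = 0.379 V.
(Unloaded it would have been 0.468 V.)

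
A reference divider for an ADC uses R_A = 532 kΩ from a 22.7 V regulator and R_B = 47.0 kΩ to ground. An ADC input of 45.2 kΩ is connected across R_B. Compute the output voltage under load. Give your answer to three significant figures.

The load sits in parallel with R_B: R_B‖R_L = (47.0 × 45.2) / (47.0 + 45.2) = 23.04 kΩ.
V_out = 22.7 × 23.04 / (532 + 23.04) = 22.7 × 23.04/555.0 = 0.942 V.
(Unloaded it would have been 1.84 V.)

V_out ≈ 0.942 V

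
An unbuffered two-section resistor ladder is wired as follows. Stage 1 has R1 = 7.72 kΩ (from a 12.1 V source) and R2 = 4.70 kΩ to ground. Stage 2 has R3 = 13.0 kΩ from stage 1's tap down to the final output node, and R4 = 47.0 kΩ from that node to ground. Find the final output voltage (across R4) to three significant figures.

Stage 2 presents R3+R4 = 60.00 kΩ as a load on stage 1's tap.
Stage 1's lower leg becomes R2‖(R3+R4) = 4.359 kΩ, so V_mid = 12.1 × 4.359/12.08 = 4.366 V.
Stage 2 is itself unloaded: V_out = V_mid × R4/(R3+R4) = 4.366 × 47.0/60.00 = 3.42 V.

V_out ≈ 3.42 V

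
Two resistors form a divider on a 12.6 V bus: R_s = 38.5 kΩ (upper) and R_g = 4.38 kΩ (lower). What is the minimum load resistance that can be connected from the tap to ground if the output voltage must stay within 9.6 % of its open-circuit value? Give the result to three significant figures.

Output resistance R_th = R_s‖R_g = (38.5 × 4.38)/42.88 = 3.933 kΩ.
The fractional drop is R_th/(R_th + R_L); requiring this ≤ 0.0960 gives R_L ≥ R_th(1/0.0960 − 1) = 3.933 × 9.417 = 37.0 kΩ.

R_L(min) ≈ 37.0 kΩ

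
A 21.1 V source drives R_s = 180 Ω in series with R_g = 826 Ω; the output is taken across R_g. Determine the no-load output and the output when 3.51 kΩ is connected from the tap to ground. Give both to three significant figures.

Unloaded: 17.3 V; loaded: 16.6 V

Open-circuit: V = 21.1 × 826/(180 + 826) = 17.3 V.
With the load, R_g becomes R_g‖R_L = 668.6 Ω, so V = 21.1 × 668.6/848.6 = 16.6 V.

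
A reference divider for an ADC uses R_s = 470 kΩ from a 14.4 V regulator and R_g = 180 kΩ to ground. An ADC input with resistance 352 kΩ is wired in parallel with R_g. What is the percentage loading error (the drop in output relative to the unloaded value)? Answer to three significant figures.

Unloaded V = 14.4 × 180/650.0 = 3.988 V.
Loaded: R_g‖R_L = 119.1 kΩ, giving V = 14.4 × 119.1/589.1 = 2.911 V.
Drop = (3.988 − 2.911) / 3.988 = 27.0 %.

27.0 %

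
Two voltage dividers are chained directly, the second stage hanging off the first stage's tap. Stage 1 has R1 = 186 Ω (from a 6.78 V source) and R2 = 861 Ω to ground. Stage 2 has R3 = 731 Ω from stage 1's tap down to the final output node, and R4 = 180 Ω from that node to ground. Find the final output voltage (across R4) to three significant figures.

Stage 2 presents R3+R4 = 911.0 Ω as a load on stage 1's tap.
Stage 1's lower leg becomes R2‖(R3+R4) = 442.6 Ω, so V_mid = 6.78 × 442.6/628.6 = 4.774 V.
Stage 2 is itself unloaded: V_out = V_mid × R4/(R3+R4) = 4.774 × 180/911.0 = 0.943 V.

V_out ≈ 0.943 V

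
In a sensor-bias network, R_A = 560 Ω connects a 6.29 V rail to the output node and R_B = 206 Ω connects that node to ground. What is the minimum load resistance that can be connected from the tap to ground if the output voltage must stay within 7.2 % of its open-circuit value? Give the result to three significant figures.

R_L(min) ≈ 1.94 kΩ

Output resistance R_th = R_A‖R_B = (560 × 206)/766.0 = 150.6 Ω.
The fractional drop is R_th/(R_th + R_L); requiring this ≤ 0.0720 gives R_L ≥ R_th(1/0.0720 − 1) = 150.6 × 12.89 = 1.94 kΩ.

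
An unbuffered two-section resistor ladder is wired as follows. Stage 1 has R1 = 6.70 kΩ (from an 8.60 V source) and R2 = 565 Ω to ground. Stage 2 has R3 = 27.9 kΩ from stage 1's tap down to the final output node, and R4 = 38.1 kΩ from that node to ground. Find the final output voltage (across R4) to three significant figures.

V_out ≈ 0.383 V

Stage 2 presents R3+R4 = 66000 Ω as a load on stage 1's tap.
Stage 1's lower leg becomes R2‖(R3+R4) = 560.2 Ω, so V_mid = 8.60 × 560.2/7260 = 0.6636 V.
Stage 2 is itself unloaded: V_out = V_mid × R4/(R3+R4) = 0.6636 × 38100/66000 = 0.383 V.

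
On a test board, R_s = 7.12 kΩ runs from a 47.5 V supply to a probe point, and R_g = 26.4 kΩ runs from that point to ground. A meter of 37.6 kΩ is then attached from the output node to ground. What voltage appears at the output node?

V_out ≈ 32.6 V

The load sits in parallel with R_g: R_g‖R_L = (26.4 × 37.6) / (26.4 + 37.6) = 15.51 kΩ.
V_out = 47.5 × 15.51 / (7.12 + 15.51) = 47.5 × 15.51/22.63 = 32.6 V.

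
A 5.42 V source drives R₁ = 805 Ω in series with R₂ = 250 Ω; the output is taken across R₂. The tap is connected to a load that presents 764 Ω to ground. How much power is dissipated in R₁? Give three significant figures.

Total resistance from the source is R₁ + (R₂‖R_L) = 993.4 Ω, so I = 5.42/993.4 Ω = 5.456 mA.
P = I²·R₁ = (5.456 mA)² × 805 Ω = 24.0 mW.

P ≈ 24.0 mW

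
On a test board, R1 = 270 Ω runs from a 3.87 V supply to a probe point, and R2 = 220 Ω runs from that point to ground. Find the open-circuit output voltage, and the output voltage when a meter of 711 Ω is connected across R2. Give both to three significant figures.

Open-circuit: V = 3.87 × 220/(270 + 220) = 1.74 V.
With the load, R2 becomes R2‖R_L = 168.0 Ω, so V = 3.87 × 168.0/438.0 = 1.48 V.

Unloaded: 1.74 V; loaded: 1.48 V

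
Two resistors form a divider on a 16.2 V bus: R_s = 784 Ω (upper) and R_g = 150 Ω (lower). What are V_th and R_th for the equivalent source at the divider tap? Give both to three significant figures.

V_th = 2.60 V, R_th = 126 Ω

V_th is the open-circuit tap voltage: 16.2 × 150/(784 + 150) = 2.60 V.
With the supply zeroed, R_s and R_g appear in parallel from the tap: R_th = R_s‖R_g = (784 × 150)/934.0 = 126 Ω.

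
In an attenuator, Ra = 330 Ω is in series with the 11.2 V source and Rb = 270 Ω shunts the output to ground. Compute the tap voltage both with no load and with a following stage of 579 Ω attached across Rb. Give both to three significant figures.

Unloaded: 5.04 V; loaded: 4.01 V

Open-circuit: V = 11.2 × 270/(330 + 270) = 5.04 V.
With the load, Rb becomes Rb‖R_L = 184.1 Ω, so V = 11.2 × 184.1/514.1 = 4.01 V.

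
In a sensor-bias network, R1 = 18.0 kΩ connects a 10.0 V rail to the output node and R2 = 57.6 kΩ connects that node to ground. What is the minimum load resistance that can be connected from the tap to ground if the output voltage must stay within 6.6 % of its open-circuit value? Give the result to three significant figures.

Output resistance R_th = R1‖R2 = (18.0 × 57.6)/75.60 = 13.71 kΩ.
The fractional drop is R_th/(R_th + R_L); requiring this ≤ 0.0660 gives R_L ≥ R_th(1/0.0660 − 1) = 13.71 × 14.15 = 194 kΩ.

R_L(min) ≈ 194 kΩ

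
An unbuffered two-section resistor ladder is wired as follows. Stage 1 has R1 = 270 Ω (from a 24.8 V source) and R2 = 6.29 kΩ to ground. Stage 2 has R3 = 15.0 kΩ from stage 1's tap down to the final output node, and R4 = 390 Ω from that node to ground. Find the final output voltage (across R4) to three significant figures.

Stage 2 presents R3+R4 = 15390 Ω as a load on stage 1's tap.
Stage 1's lower leg becomes R2‖(R3+R4) = 4465 Ω, so V_mid = 24.8 × 4465/4735 = 23.39 V.
Stage 2 is itself unloaded: V_out = V_mid × R4/(R3+R4) = 23.39 × 390/15390 = 0.593 V.

V_out ≈ 0.593 V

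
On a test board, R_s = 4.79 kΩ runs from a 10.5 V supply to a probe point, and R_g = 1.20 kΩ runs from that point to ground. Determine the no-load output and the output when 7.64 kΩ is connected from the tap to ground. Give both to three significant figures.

Unloaded: 2.10 V; loaded: 1.87 V

Open-circuit: V = 10.5 × 1.20/(4.79 + 1.20) = 2.10 V.
With the load, R_g becomes R_g‖R_L = 1.037 kΩ, so V = 10.5 × 1.037/5.827 = 1.87 V.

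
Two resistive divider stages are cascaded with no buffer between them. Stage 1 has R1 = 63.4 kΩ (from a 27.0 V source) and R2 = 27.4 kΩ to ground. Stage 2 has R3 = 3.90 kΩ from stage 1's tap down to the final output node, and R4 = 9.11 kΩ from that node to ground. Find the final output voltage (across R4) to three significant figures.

V_out ≈ 2.31 V

Stage 2 presents R3+R4 = 13.01 kΩ as a load on stage 1's tap.
Stage 1's lower leg becomes R2‖(R3+R4) = 8.821 kΩ, so V_mid = 27.0 × 8.821/72.22 = 3.298 V.
Stage 2 is itself unloaded: V_out = V_mid × R4/(R3+R4) = 3.298 × 9.11/13.01 = 2.31 V.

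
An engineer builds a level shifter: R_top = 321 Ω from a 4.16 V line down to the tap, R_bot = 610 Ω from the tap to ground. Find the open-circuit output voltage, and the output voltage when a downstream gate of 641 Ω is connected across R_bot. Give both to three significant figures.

Unloaded: 2.73 V; loaded: 2.05 V

Open-circuit: V = 4.16 × 610/(321 + 610) = 2.73 V.
With the load, R_bot becomes R_bot‖R_L = 312.6 Ω, so V = 4.16 × 312.6/633.6 = 2.05 V.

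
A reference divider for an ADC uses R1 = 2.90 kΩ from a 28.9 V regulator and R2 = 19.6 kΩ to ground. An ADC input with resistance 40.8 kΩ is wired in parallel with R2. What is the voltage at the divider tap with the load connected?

V_out ≈ 23.7 V

The load sits in parallel with R2: R2‖R_L = (19.6 × 40.8) / (19.6 + 40.8) = 13.24 kΩ.
V_out = 28.9 × 13.24 / (2.90 + 13.24) = 28.9 × 13.24/16.14 = 23.7 V.
(Unloaded it would have been 25.2 V.)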